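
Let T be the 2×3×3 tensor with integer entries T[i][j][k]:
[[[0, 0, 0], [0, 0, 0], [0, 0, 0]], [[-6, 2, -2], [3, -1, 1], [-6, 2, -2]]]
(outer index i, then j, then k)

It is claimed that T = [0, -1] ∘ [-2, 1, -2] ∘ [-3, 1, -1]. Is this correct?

Reconstruct entrywise from the claimed factors. For example, T[0,2,0] = 0 and Σₗ aₗ[0]bₗ[2]cₗ[0] = (0)·(-2)·(-3) = 0; checking all 18 entries, every one matches. The claim holds.

Yes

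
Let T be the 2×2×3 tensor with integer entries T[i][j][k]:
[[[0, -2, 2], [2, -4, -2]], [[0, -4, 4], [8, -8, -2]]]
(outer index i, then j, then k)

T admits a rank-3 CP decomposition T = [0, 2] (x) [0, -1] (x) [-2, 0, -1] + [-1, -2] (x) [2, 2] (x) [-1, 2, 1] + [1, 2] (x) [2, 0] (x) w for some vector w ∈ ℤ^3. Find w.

w = [-1, 1, 2]

Subtract the known terms from T to get the rank-1 residual R = [1, 2] (x) [2, 0] (x) w, so R[i,j,k] = a[i]·b[j]·w[k]. Pick indices with nonzero a[0]·b[0] = (1)·(2) = 2. Only the fibre through (0,0,·) is needed: R[0,0,:] = T[0,0,:] − Σₗ aₗ[0]bₗ[0]cₗ = [0, -2, 2] − (0)·(0)·[-2, 0, -1] − (-1)·(2)·[-1, 2, 1] = [-2, 2, 4]. Then w[k] = R[0,0,k] / 2 for each k, giving w = [-2, 2, 4] / 2 = [-1, 1, 2].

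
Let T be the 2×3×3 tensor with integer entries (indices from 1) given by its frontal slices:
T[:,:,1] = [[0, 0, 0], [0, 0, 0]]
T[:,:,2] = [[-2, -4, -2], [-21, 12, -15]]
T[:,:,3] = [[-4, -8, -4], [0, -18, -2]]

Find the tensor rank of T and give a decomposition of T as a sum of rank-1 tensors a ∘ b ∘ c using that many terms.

Lower bound: the mode-2 unfolding of T (rows indexed by j, columns by (i,k) = (1,1), (1,2), (1,3), (2,1), (2,2), (2,3)) is [[0, -2, -4, 0, -21, 0], [0, -4, -8, 0, 12, -18], [0, -2, -4, 0, -15, -2]].
There the 2×2 minor on rows j ∈ {1, 2}, columns (i,k) ∈ {(1,2), (2,2)} is det [[-2, -21], [-4, 12]] = -108 ≠ 0, so this unfolding has rank ≥ 2; CP rank is at least every unfolding rank, so rank(T) ≥ 2. (Flattening ranks never certify an upper bound on CP rank; for that we must actually write T with 2 rank-1 terms.)
Upper bound — finding two terms. Write S_k = T[:,:,k] for the frontal slices: S₁ = [[0, 0, 0], [0, 0, 0]], S₂ = [[-2, -4, -2], [-21, 12, -15]], S₃ = [[-4, -8, -4], [0, -18, -2]].
If T = a₁ ∘ b₁ ∘ c₁ + a₂ ∘ b₂ ∘ c₂ then each S_k = c₁[k]·a₁b₁ᵀ + c₂[k]·a₂b₂ᵀ. S₂ and S₃ are linearly independent, so a₁b₁ᵀ and a₂b₂ᵀ must span the same plane of matrices: they are the rank-1 matrices of the form x·S₂ + y·S₃.
The 2×2 minor of x·S₂ + y·S₃ on rows {1,2}, columns {1,2} is −108·x² − 180·xy + 72·y² = (-36)·(x + 2·y)(3·x − y), vanishing at (x:y) = (2:-1) and (1:3).
M₁ = 2·S₂ − S₃ = [[0, 0, 0], [-42, 42, -28]] = (-14)·[0, 1][3, -3, 2]ᵀ and M₂ = S₂ + 3·S₃ = [[-14, -28, -14], [-21, -42, -21]] = (-7)·[2, 3][1, 2, 1]ᵀ, so take a₁ = [0, 1], b₁ = [3, -3, 2], a₂ = [2, 3], b₂ = [1, 2, 1].
Each slice is an integer combination of E₁ = a₁b₁ᵀ and E₂ = a₂b₂ᵀ: S₁ = 0, S₂ = −6·E₁ − E₂, S₃ = 2·E₁ − 2·E₂; reading off coefficients, c₁ = [0, -6, 2] and c₂ = [0, -1, -2].
Hence T = [0, 1] ∘ [3, -3, 2] ∘ [0, -6, 2] + [2, 3] ∘ [1, 2, 1] ∘ [0, -1, -2], so rank(T) ≤ 2.
These bounds meet, so rank(T) = 2.

rank(T) = 2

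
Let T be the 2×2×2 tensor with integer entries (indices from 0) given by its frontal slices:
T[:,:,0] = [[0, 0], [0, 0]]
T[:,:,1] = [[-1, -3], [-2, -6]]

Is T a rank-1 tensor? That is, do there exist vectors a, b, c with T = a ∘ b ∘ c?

If T = a ∘ b ∘ c then every fibre of T is a multiple of the corresponding factor, so read the factors off the fibres through the nonzero entry T[0,0,1] = -1.
The mode-1 fibre T[:,0,1] = [-1, -2] gives a = (1, 2) (primitive direction); the mode-2 fibre T[0,:,1] = [-1, -3] gives b = (1, 3); then c[k] = T[0,0,k] / (a[0]·b[0]) = [0, -1] / 1 = (0, -1).
Expanding (1, 2) ∘ (1, 3) ∘ (0, -1) reproduces all 8 entries of T, so T = (1, 2) ∘ (1, 3) ∘ (0, -1) and rank(T) ≤ 1.
Equivalently every frontal slice T[:,:,k] is c[k] times the rank-1 matrix (1, 2) ∘ (1, 3). So T has rank 1 (it is nonzero).

Yes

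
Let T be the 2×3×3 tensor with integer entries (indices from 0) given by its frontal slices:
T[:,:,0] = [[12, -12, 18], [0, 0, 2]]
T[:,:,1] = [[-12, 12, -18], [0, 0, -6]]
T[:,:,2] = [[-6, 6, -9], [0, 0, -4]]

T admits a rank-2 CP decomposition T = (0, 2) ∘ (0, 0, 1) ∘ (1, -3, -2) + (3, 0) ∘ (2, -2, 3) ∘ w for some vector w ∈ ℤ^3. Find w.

w = (2, -2, -1)

Subtract the known terms from T to get the rank-1 residual R = (3, 0) ∘ (2, -2, 3) ∘ w, so R[i,j,k] = a[i]·b[j]·w[k]. Pick indices with nonzero a[0]·b[0] = (3)·(2) = 6. Only the fibre through (0,0,·) is needed: R[0,0,:] = T[0,0,:] − Σₗ aₗ[0]bₗ[0]cₗ = [12, -12, -6] − (0)·(0)·(1, -3, -2) = [12, -12, -6]. Then w[k] = R[0,0,k] / 6 for each k, giving w = [12, -12, -6] / 6 = (2, -2, -1).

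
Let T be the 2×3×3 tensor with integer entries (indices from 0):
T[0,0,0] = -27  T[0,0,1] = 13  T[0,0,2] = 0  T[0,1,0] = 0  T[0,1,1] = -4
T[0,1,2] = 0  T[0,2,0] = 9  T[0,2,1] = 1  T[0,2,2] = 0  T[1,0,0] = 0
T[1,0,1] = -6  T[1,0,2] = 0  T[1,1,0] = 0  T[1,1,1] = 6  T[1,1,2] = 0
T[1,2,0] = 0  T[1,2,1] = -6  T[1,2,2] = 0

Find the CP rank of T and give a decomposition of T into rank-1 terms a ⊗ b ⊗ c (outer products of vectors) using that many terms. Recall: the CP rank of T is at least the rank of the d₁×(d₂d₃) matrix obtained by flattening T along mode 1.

rank(T) = 2

Lower bound: the mode-1 unfolding of T (rows indexed by i, columns by (j,k) = (0,0), (0,1), (0,2), (1,0), (1,1), (1,2), (2,0), (2,1), (2,2)) is [[-27, 13, 0, 0, -4, 0, 9, 1, 0], [0, -6, 0, 0, 6, 0, 0, -6, 0]].
There the 2×2 minor on rows i ∈ {0, 1}, columns (j,k) ∈ {(0,0), (0,1)} is det [[-27, 13], [0, -6]] = 162 ≠ 0, so this unfolding has rank ≥ 2; CP rank is at least every unfolding rank, so rank(T) ≥ 2. (Flattening ranks never certify an upper bound on CP rank; for that we must actually write T with 2 rank-1 terms.)
Upper bound — finding two terms. Write S_k = T[:,:,k] for the frontal slices: S₀ = [[-27, 0, 9], [0, 0, 0]], S₁ = [[13, -4, 1], [-6, 6, -6]], S₂ = [[0, 0, 0], [0, 0, 0]].
If T = a₁ ⊗ b₁ ⊗ c₁ + a₂ ⊗ b₂ ⊗ c₂ then each S_k = c₁[k]·a₁b₁ᵀ + c₂[k]·a₂b₂ᵀ. S₀ and S₁ are linearly independent, so a₁b₁ᵀ and a₂b₂ᵀ must span the same plane of matrices: they are the rank-1 matrices of the form x·S₀ + y·S₁.
The 2×2 minor of x·S₀ + y·S₁ on rows {0,1}, columns {0,1} is −162·xy + 54·y² = (-54)·(3·x − y)(y), vanishing at (x:y) = (1:3) and (1:0).
M₁ = S₀ + 3·S₁ = [[12, -12, 12], [-18, 18, -18]] = 6·[2, -3][1, -1, 1]ᵀ and M₂ = S₀ = [[-27, 0, 9], [0, 0, 0]] = (-9)·[1, 0][3, 0, -1]ᵀ, so take a₁ = [2, -3], b₁ = [1, -1, 1], a₂ = [1, 0], b₂ = [3, 0, -1].
Each slice is an integer combination of E₁ = a₁b₁ᵀ and E₂ = a₂b₂ᵀ: S₀ = −9·E₂, S₁ = 2·E₁ + 3·E₂, S₂ = 0; reading off coefficients, c₁ = [0, 2, 0] and c₂ = [-9, 3, 0].
Hence T = [2, -3] ⊗ [1, -1, 1] ⊗ [0, 2, 0] + [1, 0] ⊗ [3, 0, -1] ⊗ [-9, 3, 0], so rank(T) ≤ 2.
These bounds meet, so rank(T) = 2.
Check entry T[0,0,0] = -27: (2)·(1)·(0) + (1)·(3)·(-9) = -27.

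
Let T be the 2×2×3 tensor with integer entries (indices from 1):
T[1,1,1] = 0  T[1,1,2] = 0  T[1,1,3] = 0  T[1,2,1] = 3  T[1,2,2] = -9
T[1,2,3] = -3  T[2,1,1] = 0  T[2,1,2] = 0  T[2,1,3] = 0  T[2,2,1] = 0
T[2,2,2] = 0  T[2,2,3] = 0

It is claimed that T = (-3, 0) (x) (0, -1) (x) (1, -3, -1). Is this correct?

Reconstruct entrywise from the claimed factors. For example, T[1,1,3] = 0 and Σₗ aₗ[1]bₗ[1]cₗ[3] = (-3)·(0)·(-1) = 0; checking all 12 entries, every one matches. The claim holds.

Yes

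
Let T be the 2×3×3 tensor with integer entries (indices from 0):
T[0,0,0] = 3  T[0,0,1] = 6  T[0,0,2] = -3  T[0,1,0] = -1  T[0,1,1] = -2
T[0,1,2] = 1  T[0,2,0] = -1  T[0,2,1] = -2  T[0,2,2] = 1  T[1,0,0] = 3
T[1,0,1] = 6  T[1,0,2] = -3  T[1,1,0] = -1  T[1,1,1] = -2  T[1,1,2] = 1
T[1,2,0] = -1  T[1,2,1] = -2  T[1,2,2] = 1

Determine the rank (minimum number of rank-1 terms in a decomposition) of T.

1

Lower bound: T ≠ 0 (e.g. T[0,0,0] = 3), so rank(T) ≥ 1.
Upper bound: the mode-1 fibre T[:,0,0] = [3, 3] gives a = [1, 1] (primitive direction); the mode-2 fibre T[0,:,0] = [3, -1, -1] gives b = [3, -1, -1]; then c[k] = T[0,0,k] / (a[0]·b[0]) = [3, 6, -3] / 3 = [1, 2, -1].
Expanding [1, 1] ∘ [3, -1, -1] ∘ [1, 2, -1] reproduces all 18 entries of T, so T = [1, 1] ∘ [3, -1, -1] ∘ [1, 2, -1] and rank(T) ≤ 1.
These bounds meet, so rank(T) = 1.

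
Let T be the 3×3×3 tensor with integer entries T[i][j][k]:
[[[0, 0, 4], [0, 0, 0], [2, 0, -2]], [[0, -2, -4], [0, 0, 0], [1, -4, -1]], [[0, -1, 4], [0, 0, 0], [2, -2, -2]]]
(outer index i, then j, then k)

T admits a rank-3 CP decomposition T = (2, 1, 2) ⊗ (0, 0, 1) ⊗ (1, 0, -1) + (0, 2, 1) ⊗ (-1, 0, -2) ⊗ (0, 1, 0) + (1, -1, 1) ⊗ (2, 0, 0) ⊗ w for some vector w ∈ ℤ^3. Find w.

Subtract the known terms from T to get the rank-1 residual R = (1, -1, 1) ⊗ (2, 0, 0) ⊗ w, so R[i,j,k] = a[i]·b[j]·w[k]. Pick indices with nonzero a[0]·b[0] = (1)·(2) = 2. Only the fibre through (0,0,·) is needed: R[0,0,:] = T[0,0,:] − Σₗ aₗ[0]bₗ[0]cₗ = [0, 0, 4] − (2)·(0)·(1, 0, -1) − (0)·(-1)·(0, 1, 0) = [0, 0, 4]. Then w[k] = R[0,0,k] / 2 for each k, giving w = [0, 0, 4] / 2 = (0, 0, 2).

w = (0, 0, 2)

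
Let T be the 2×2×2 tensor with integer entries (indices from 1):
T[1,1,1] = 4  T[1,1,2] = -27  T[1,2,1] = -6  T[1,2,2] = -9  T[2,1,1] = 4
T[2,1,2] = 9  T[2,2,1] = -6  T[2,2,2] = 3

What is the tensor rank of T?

2

Lower bound: the mode-3 unfolding of T (rows indexed by k, columns by (i,j) = (1,1), (1,2), (2,1), (2,2)) is [[4, -6, 4, -6], [-27, -9, 9, 3]].
There the 2×2 minor on rows k ∈ {1, 2}, columns (i,j) ∈ {(1,1), (1,2)} is det [[4, -6], [-27, -9]] = -198 ≠ 0, so this unfolding has rank ≥ 2; CP rank is at least every unfolding rank, so rank(T) ≥ 2. (This is only a lower bound: in general the CP rank may exceed every unfolding rank, so we still need to exhibit 2 rank-1 terms summing to T.)
Upper bound — finding two terms. Write S_k = T[:,:,k] for the frontal slices: S₁ = [[4, -6], [4, -6]], S₂ = [[-27, -9], [9, 3]].
If T = a₁ (x) b₁ (x) c₁ + a₂ (x) b₂ (x) c₂ then each S_k = c₁[k]·a₁b₁ᵀ + c₂[k]·a₂b₂ᵀ. S₁ and S₂ are linearly independent, so a₁b₁ᵀ and a₂b₂ᵀ must span the same plane of matrices: they are the rank-1 matrices of the form x·S₁ + y·S₂.
det(x·S₁ + y·S₂) is 264·xy = 264·(y)(x), vanishing at (x:y) = (1:0) and (0:1).
M₁ = S₁ = [[4, -6], [4, -6]] = 2·(1, 1)(2, -3)ᵀ and M₂ = S₂ = [[-27, -9], [9, 3]] = (-3)·(3, -1)(3, 1)ᵀ, so take a₁ = (1, 1), b₁ = (2, -3), a₂ = (3, -1), b₂ = (3, 1).
Each slice is an integer combination of E₁ = a₁b₁ᵀ and E₂ = a₂b₂ᵀ: S₁ = 2·E₁, S₂ = −3·E₂; reading off coefficients, c₁ = (2, 0) and c₂ = (0, -3).
Hence T = (1, 1) (x) (2, -3) (x) (2, 0) + (3, -1) (x) (3, 1) (x) (0, -3), so rank(T) ≤ 2.
These bounds meet, so rank(T) = 2.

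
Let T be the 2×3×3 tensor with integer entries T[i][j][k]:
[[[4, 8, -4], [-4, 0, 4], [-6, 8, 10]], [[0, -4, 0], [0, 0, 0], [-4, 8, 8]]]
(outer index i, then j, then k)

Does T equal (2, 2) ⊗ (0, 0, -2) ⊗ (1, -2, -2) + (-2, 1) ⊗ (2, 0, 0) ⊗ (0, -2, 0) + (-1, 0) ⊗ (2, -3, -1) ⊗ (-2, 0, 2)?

Reconstruct entry (0,1,0) from the claimed factors: Σₗ aₗ[0]bₗ[1]cₗ[0] = (2)·(0)·(1) + (-2)·(0)·(0) + (-1)·(-3)·(-2) = -6, but T[0,1,0] = -4. The claim is false.

No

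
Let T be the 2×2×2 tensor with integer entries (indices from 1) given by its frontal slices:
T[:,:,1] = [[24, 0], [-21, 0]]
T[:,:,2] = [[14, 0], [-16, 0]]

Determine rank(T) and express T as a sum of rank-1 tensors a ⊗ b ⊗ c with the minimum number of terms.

rank(T) = 2

Lower bound: the mode-3 unfolding of T (rows indexed by k, columns by (i,j) = (1,1), (1,2), (2,1), (2,2)) is [[24, 0, -21, 0], [14, 0, -16, 0]].
There the 2×2 minor on rows k ∈ {1, 2}, columns (i,j) ∈ {(1,1), (2,1)} is det [[24, -21], [14, -16]] = -90 ≠ 0, so this unfolding has rank ≥ 2; CP rank is at least every unfolding rank, so rank(T) ≥ 2. (This is only a lower bound: in general the CP rank may exceed every unfolding rank, so we still need to exhibit 2 rank-1 terms summing to T.)
Upper bound — finding two terms. Every mode-2 slice of T is a multiple of one matrix: T[:,j,:] = b[j]·M with b = [1, 0] and M = [[24, 14], [-21, -16]] (rows indexed by i, columns by k). So it suffices to write M as a sum of two rank-1 matrices.
Splitting M by its rows (i = 1, 2), M = [1, 0][24, 14]ᵀ + [0, 1][-21, -16]ᵀ.
Hence T = [1, 0] ⊗ [1, 0] ⊗ [24, 14] + [0, 1] ⊗ [1, 0] ⊗ [-21, -16], so rank(T) ≤ 2.
These bounds meet, so rank(T) = 2.
Check entry T[1,2,1] = 0: (1)·(0)·(24) + (0)·(0)·(-21) = 0.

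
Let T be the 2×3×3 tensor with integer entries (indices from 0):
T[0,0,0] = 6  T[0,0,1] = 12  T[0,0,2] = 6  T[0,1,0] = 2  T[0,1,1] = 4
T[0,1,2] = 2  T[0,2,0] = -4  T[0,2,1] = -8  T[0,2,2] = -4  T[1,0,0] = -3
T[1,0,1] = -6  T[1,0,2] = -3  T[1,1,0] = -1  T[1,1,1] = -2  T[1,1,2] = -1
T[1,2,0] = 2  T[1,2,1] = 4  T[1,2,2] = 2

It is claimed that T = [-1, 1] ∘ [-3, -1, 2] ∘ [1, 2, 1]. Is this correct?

Reconstruct entry (0,0,0) from the claimed factors: Σₗ aₗ[0]bₗ[0]cₗ[0] = (-1)·(-3)·(1) = 3, but T[0,0,0] = 6. The claim is false.

No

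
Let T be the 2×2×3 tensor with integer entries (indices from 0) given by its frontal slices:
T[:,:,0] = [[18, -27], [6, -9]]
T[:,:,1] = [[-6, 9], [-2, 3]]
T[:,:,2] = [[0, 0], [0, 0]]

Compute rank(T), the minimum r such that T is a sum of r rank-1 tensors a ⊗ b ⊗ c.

1

Lower bound: T ≠ 0 (e.g. T[0,0,0] = 18), so rank(T) ≥ 1.
Upper bound: if T = a ⊗ b ⊗ c then every fibre of T is a multiple of the corresponding factor, so read the factors off the fibres through the nonzero entry T[0,0,0] = 18.
The mode-1 fibre T[:,0,0] = [18, 6] gives a = [3, 1] (primitive direction); the mode-2 fibre T[0,:,0] = [18, -27] gives b = [2, -3]; then c[k] = T[0,0,k] / (a[0]·b[0]) = [18, -6, 0] / 6 = [3, -1, 0].
Expanding [3, 1] ⊗ [2, -3] ⊗ [3, -1, 0] reproduces all 12 entries of T, so T = [3, 1] ⊗ [2, -3] ⊗ [3, -1, 0] and rank(T) ≤ 1.
These bounds meet, so rank(T) = 1.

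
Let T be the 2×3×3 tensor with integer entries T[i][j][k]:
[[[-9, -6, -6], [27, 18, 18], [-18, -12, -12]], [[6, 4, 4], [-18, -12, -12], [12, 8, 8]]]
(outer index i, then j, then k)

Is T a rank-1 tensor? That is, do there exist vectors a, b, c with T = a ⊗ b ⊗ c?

If T = a ⊗ b ⊗ c then every fibre of T is a multiple of the corresponding factor, so read the factors off the fibres through the nonzero entry T[0,0,0] = -9.
The mode-1 fibre T[:,0,0] = [-9, 6] gives a = [3, -2] (primitive direction); the mode-2 fibre T[0,:,0] = [-9, 27, -18] gives b = [1, -3, 2]; then c[k] = T[0,0,k] / (a[0]·b[0]) = [-9, -6, -6] / 3 = [-3, -2, -2].
Expanding [3, -2] ⊗ [1, -3, 2] ⊗ [-3, -2, -2] reproduces all 18 entries of T, so T = [3, -2] ⊗ [1, -3, 2] ⊗ [-3, -2, -2] and rank(T) ≤ 1.
Equivalently every frontal slice T[:,:,k] is c[k] times the rank-1 matrix [3, -2] ⊗ [1, -3, 2]. So T has rank 1 (it is nonzero).

Yes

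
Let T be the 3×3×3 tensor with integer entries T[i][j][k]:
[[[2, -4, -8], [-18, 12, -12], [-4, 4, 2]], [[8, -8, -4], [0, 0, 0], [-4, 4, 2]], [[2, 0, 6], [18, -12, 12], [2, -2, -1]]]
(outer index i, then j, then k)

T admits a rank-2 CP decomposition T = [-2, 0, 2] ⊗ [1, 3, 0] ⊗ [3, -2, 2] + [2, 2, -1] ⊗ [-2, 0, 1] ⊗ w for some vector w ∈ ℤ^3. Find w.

w = [-2, 2, 1]

Subtract the known terms from T to get the rank-1 residual R = [2, 2, -1] ⊗ [-2, 0, 1] ⊗ w, so R[i,j,k] = a[i]·b[j]·w[k]. Pick indices with nonzero a[0]·b[0] = (2)·(-2) = -4. Only the fibre through (0,0,·) is needed: R[0,0,:] = T[0,0,:] − Σₗ aₗ[0]bₗ[0]cₗ = [2, -4, -8] − (-2)·(1)·[3, -2, 2] = [8, -8, -4]. Then w[k] = R[0,0,k] / -4 for each k, giving w = [8, -8, -4] / -4 = [-2, 2, 1].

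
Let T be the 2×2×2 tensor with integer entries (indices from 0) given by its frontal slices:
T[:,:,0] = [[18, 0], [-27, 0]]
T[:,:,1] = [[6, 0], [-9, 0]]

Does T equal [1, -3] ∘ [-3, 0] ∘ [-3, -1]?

Reconstruct entry (0,0,0) from the claimed factors: Σₗ aₗ[0]bₗ[0]cₗ[0] = (1)·(-3)·(-3) = 9, but T[0,0,0] = 18. The claim is false.

No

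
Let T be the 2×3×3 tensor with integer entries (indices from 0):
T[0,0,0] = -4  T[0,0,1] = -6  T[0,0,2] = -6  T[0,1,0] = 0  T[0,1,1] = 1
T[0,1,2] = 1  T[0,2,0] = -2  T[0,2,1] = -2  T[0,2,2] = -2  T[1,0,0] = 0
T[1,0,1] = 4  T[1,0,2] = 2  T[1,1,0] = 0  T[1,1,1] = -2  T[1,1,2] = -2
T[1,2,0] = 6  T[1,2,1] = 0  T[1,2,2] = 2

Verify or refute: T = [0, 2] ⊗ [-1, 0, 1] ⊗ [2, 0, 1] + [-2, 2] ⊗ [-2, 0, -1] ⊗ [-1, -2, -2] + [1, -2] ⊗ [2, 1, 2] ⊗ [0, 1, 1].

Yes

Reconstruct entrywise from the claimed factors. For example, T[0,1,1] = 1 and Σₗ aₗ[0]bₗ[1]cₗ[1] = (0)·(0)·(0) + (-2)·(0)·(-2) + (1)·(1)·(1) = 1; checking all 18 entries, every one matches. The claim holds.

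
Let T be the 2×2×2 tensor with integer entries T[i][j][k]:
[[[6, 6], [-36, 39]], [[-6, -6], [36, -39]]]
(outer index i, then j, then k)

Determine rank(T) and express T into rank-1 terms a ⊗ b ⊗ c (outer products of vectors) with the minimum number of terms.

Lower bound: the mode-3 unfolding of T (rows indexed by k, columns by (i,j) = (0,0), (0,1), (1,0), (1,1)) is [[6, -36, -6, 36], [6, 39, -6, -39]].
There the 2×2 minor on rows k ∈ {0, 1}, columns (i,j) ∈ {(0,0), (0,1)} is det [[6, -36], [6, 39]] = 450 ≠ 0, so this unfolding has rank ≥ 2; CP rank is at least every unfolding rank, so rank(T) ≥ 2. (Unfolding ranks only ever bound the CP rank from below — rank(T) can be strictly larger than all of them — so the matching upper bound has to come from an explicit 2-term decomposition.)
Upper bound — finding two terms. Every mode-1 slice of T is a multiple of one matrix: T[i,:,:] = a[i]·M with a = [1, -1] and M = [[6, 6], [-36, 39]] (rows indexed by j, columns by k). So it suffices to write M as a sum of two rank-1 matrices.
Splitting M by its rows (j = 0, 1), M = [1, 0][6, 6]ᵀ + [0, 1][-36, 39]ᵀ.
Hence T = [1, -1] ⊗ [1, 0] ⊗ [6, 6] + [1, -1] ⊗ [0, 1] ⊗ [-36, 39], so rank(T) ≤ 2.
These bounds meet, so rank(T) = 2.

rank(T) = 2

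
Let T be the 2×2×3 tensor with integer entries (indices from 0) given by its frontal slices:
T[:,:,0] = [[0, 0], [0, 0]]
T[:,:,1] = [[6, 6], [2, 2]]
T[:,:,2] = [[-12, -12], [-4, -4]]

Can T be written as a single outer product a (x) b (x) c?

If T = a (x) b (x) c then every fibre of T is a multiple of the corresponding factor, so read the factors off the fibres through the nonzero entry T[0,0,1] = 6.
The mode-1 fibre T[:,0,1] = [6, 2] gives a = [3, 1] (primitive direction); the mode-2 fibre T[0,:,1] = [6, 6] gives b = [1, 1]; then c[k] = T[0,0,k] / (a[0]·b[0]) = [0, 6, -12] / 3 = [0, 2, -4].
Expanding [3, 1] (x) [1, 1] (x) [0, 2, -4] reproduces all 12 entries of T, so T = [3, 1] (x) [1, 1] (x) [0, 2, -4] and rank(T) ≤ 1.
Equivalently every frontal slice T[:,:,k] is c[k] times the rank-1 matrix [3, 1] (x) [1, 1]. So T has rank 1 (it is nonzero).

Yes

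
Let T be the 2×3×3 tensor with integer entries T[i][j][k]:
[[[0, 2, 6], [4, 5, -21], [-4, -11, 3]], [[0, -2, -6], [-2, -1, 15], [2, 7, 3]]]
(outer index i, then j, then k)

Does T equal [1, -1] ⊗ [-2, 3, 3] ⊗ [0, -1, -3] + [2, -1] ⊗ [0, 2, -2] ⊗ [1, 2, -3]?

Reconstruct entrywise from the claimed factors. For example, T[0,2,2] = 3 and Σₗ aₗ[0]bₗ[2]cₗ[2] = (1)·(3)·(-3) + (2)·(-2)·(-3) = 3; checking all 18 entries, every one matches. The claim holds.

Yes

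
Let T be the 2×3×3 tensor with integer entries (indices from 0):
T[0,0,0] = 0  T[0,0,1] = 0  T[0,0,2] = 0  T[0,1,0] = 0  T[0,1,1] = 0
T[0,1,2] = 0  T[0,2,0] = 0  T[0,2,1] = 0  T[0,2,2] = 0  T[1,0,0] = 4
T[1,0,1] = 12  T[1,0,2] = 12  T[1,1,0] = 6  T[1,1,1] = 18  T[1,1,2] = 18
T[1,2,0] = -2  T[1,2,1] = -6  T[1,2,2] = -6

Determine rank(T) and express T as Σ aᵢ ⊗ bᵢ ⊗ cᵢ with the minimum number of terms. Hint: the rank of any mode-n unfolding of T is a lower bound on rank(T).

Lower bound: T ≠ 0 (e.g. T[1,0,0] = 4), so rank(T) ≥ 1.
Upper bound: if T = a ⊗ b ⊗ c then every fibre of T is a multiple of the corresponding factor, so read the factors off the fibres through the nonzero entry T[1,0,0] = 4.
The mode-1 fibre T[:,0,0] = [0, 4] gives a = [0, 1] (primitive direction); the mode-2 fibre T[1,:,0] = [4, 6, -2] gives b = [2, 3, -1]; then c[k] = T[1,0,k] / (a[1]·b[0]) = [4, 12, 12] / 2 = [2, 6, 6].
Expanding [0, 1] ⊗ [2, 3, -1] ⊗ [2, 6, 6] reproduces all 18 entries of T, so T = [0, 1] ⊗ [2, 3, -1] ⊗ [2, 6, 6] and rank(T) ≤ 1.
These bounds meet, so rank(T) = 1.
Check entry T[1,0,0] = 4: (1)·(2)·(2) = 4.

rank(T) = 1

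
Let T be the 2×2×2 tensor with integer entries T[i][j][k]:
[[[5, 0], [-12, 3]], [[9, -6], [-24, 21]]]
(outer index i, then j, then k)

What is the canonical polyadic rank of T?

2

Lower bound: the mode-3 unfolding of T (rows indexed by k, columns by (i,j) = (0,0), (0,1), (1,0), (1,1)) is [[5, -12, 9, -24], [0, 3, -6, 21]].
There the 2×2 minor on rows k ∈ {0, 1}, columns (i,j) ∈ {(0,0), (0,1)} is det [[5, -12], [0, 3]] = 15 ≠ 0, so this unfolding has rank ≥ 2; CP rank is at least every unfolding rank, so rank(T) ≥ 2. (Flattening ranks never certify an upper bound on CP rank; for that we must actually write T with 2 rank-1 terms.)
Upper bound — finding two terms. Write S_k = T[:,:,k] for the frontal slices: S₀ = [[5, -12], [9, -24]], S₁ = [[0, 3], [-6, 21]].
If T = a₁ ∘ b₁ ∘ c₁ + a₂ ∘ b₂ ∘ c₂ then each S_k = c₁[k]·a₁b₁ᵀ + c₂[k]·a₂b₂ᵀ. S₀ and S₁ are linearly independent, so a₁b₁ᵀ and a₂b₂ᵀ must span the same plane of matrices: they are the rank-1 matrices of the form x·S₀ + y·S₁.
det(x·S₀ + y·S₁) is −12·x² + 6·xy + 18·y² = (-6)·(2·x − 3·y)(x + y), vanishing at (x:y) = (3:2) and (1:-1).
M₁ = 3·S₀ + 2·S₁ = [[15, -30], [15, -30]] = 15·(1, 1)(1, -2)ᵀ and M₂ = S₀ − S₁ = [[5, -15], [15, -45]] = 5·(1, 3)(1, -3)ᵀ, so take a₁ = (1, 1), b₁ = (1, -2), a₂ = (1, 3), b₂ = (1, -3).
Each slice is an integer combination of E₁ = a₁b₁ᵀ and E₂ = a₂b₂ᵀ: S₀ = 3·E₁ + 2·E₂, S₁ = 3·E₁ − 3·E₂; reading off coefficients, c₁ = (3, 3) and c₂ = (2, -3).
Hence T = (1, 1) ∘ (1, -2) ∘ (3, 3) + (1, 3) ∘ (1, -3) ∘ (2, -3), so rank(T) ≤ 2.
These bounds meet, so rank(T) = 2.
Check entry T[0,1,0] = -12: (1)·(-2)·(3) + (1)·(-3)·(2) = -12.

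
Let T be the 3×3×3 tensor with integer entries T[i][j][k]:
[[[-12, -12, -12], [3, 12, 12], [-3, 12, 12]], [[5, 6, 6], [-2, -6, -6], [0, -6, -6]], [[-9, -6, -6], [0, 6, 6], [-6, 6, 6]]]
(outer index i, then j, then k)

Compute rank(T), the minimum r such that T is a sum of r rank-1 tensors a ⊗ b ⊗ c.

2

Lower bound: the mode-1 unfolding of T (rows indexed by i, columns by (j,k) = (0,0), (0,1), (0,2), (1,0), (1,1), (1,2), (2,0), (2,1), (2,2)) is [[-12, -12, -12, 3, 12, 12, -3, 12, 12], [5, 6, 6, -2, -6, -6, 0, -6, -6], [-9, -6, -6, 0, 6, 6, -6, 6, 6]].
There the 2×2 minor on rows i ∈ {0, 1}, columns (j,k) ∈ {(0,0), (0,1)} is det [[-12, -12], [5, 6]] = -12 ≠ 0, so this unfolding has rank ≥ 2; CP rank is at least every unfolding rank, so rank(T) ≥ 2. (Unfolding ranks only ever bound the CP rank from below — rank(T) can be strictly larger than all of them — so the matching upper bound has to come from an explicit 2-term decomposition.)
Upper bound — finding two terms. Write S_k = T[:,:,k] for the frontal slices: S₀ = [[-12, 3, -3], [5, -2, 0], [-9, 0, -6]], S₁ = [[-12, 12, 12], [6, -6, -6], [-6, 6, 6]], S₂ = [[-12, 12, 12], [6, -6, -6], [-6, 6, 6]].
If T = a₁ ⊗ b₁ ⊗ c₁ + a₂ ⊗ b₂ ⊗ c₂ then each S_k = c₁[k]·a₁b₁ᵀ + c₂[k]·a₂b₂ᵀ. S₀ and S₁ are linearly independent, so a₁b₁ᵀ and a₂b₂ᵀ must span the same plane of matrices: they are the rank-1 matrices of the form x·S₀ + y·S₁.
The 2×2 minor of x·S₀ + y·S₁ on rows {0,1}, columns {0,1} is 9·x² + 18·xy = 9·(x + 2·y)(x), vanishing at (x:y) = (2:-1) and (0:1).
M₁ = 2·S₀ − S₁ = [[-12, -6, -18], [4, 2, 6], [-12, -6, -18]] = (-2)·[3, -1, 3][2, 1, 3]ᵀ and M₂ = S₁ = [[-12, 12, 12], [6, -6, -6], [-6, 6, 6]] = (-6)·[2, -1, 1][1, -1, -1]ᵀ, so take a₁ = [3, -1, 3], b₁ = [2, 1, 3], a₂ = [2, -1, 1], b₂ = [1, -1, -1].
Each slice is an integer combination of E₁ = a₁b₁ᵀ and E₂ = a₂b₂ᵀ: S₀ = −E₁ − 3·E₂, S₁ = −6·E₂, S₂ = −6·E₂; reading off coefficients, c₁ = [-1, 0, 0] and c₂ = [-3, -6, -6].
Hence T = [3, -1, 3] ⊗ [2, 1, 3] ⊗ [-1, 0, 0] + [2, -1, 1] ⊗ [1, -1, -1] ⊗ [-3, -6, -6], so rank(T) ≤ 2.
These bounds meet, so rank(T) = 2.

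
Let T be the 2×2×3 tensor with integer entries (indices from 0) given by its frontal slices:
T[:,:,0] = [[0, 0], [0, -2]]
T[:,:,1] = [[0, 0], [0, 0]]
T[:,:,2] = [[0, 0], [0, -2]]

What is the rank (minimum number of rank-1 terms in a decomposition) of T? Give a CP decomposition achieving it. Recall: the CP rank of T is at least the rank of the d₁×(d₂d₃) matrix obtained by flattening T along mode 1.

rank(T) = 1

Lower bound: T ≠ 0 (e.g. T[1,1,0] = -2), so rank(T) ≥ 1.
Upper bound: if T = a ⊗ b ⊗ c then every fibre of T is a multiple of the corresponding factor, so read the factors off the fibres through the nonzero entry T[1,1,0] = -2.
The mode-1 fibre T[:,1,0] = [0, -2] gives a = (0, 1) (primitive direction); the mode-2 fibre T[1,:,0] = [0, -2] gives b = (0, 1); then c[k] = T[1,1,k] / (a[1]·b[1]) = [-2, 0, -2] / 1 = (-2, 0, -2).
Expanding (0, 1) ⊗ (0, 1) ⊗ (-2, 0, -2) reproduces all 12 entries of T, so T = (0, 1) ⊗ (0, 1) ⊗ (-2, 0, -2) and rank(T) ≤ 1.
These bounds meet, so rank(T) = 1.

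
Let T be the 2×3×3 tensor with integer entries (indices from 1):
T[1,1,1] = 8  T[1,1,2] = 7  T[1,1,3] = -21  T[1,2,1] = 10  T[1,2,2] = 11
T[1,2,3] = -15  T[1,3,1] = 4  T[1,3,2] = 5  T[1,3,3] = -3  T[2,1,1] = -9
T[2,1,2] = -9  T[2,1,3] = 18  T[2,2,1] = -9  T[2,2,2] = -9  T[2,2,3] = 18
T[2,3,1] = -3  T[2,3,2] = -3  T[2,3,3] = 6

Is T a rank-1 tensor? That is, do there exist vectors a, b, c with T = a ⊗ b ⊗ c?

No

The mode-1 unfolding of T (rows indexed by i, columns by (j,k) = (1,1), (1,2), (1,3), (2,1), (2,2), (2,3), (3,1), (3,2), (3,3)) is [[8, 7, -21, 10, 11, -15, 4, 5, -3], [-9, -9, 18, -9, -9, 18, -3, -3, 6]].
There the 2×2 minor on rows i ∈ {1, 2}, columns (j,k) ∈ {(1,1), (1,2)} is det [[8, 7], [-9, -9]] = -9 ≠ 0, so this unfolding has rank ≥ 2; CP rank is at least every unfolding rank, so rank(T) ≥ 2.
In particular rank(T) ≥ 2 > 1, so T is not rank-1.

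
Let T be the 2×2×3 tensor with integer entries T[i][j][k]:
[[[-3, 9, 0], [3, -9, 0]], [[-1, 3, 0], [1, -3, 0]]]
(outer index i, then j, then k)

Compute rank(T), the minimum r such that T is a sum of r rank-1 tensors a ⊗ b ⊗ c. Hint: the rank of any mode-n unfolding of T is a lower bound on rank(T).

Lower bound: T ≠ 0 (e.g. T[0,0,0] = -3), so rank(T) ≥ 1.
Upper bound: if T = a ⊗ b ⊗ c then every fibre of T is a multiple of the corresponding factor, so read the factors off the fibres through the nonzero entry T[0,0,0] = -3.
The mode-1 fibre T[:,0,0] = [-3, -1] gives a = [3, 1] (primitive direction); the mode-2 fibre T[0,:,0] = [-3, 3] gives b = [1, -1]; then c[k] = T[0,0,k] / (a[0]·b[0]) = [-3, 9, 0] / 3 = [-1, 3, 0].
Expanding [3, 1] ⊗ [1, -1] ⊗ [-1, 3, 0] reproduces all 12 entries of T, so T = [3, 1] ⊗ [1, -1] ⊗ [-1, 3, 0] and rank(T) ≤ 1.
These bounds meet, so rank(T) = 1.

1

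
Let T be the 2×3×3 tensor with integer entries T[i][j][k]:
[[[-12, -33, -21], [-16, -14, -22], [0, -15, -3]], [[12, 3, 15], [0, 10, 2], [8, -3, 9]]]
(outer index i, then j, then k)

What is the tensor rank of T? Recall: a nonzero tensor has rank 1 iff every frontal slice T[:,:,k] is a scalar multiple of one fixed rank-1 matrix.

2

Lower bound: the mode-2 unfolding of T (rows indexed by j, columns by (i,k) = (0,0), (0,1), (0,2), (1,0), (1,1), (1,2)) is [[-12, -33, -21, 12, 3, 15], [-16, -14, -22, 0, 10, 2], [0, -15, -3, 8, -3, 9]].
There the 2×2 minor on rows j ∈ {0, 1}, columns (i,k) ∈ {(0,0), (0,1)} is det [[-12, -33], [-16, -14]] = -360 ≠ 0, so this unfolding has rank ≥ 2; CP rank is at least every unfolding rank, so rank(T) ≥ 2. (Unfolding ranks only ever bound the CP rank from below — rank(T) can be strictly larger than all of them — so the matching upper bound has to come from an explicit 2-term decomposition.)
Upper bound — finding two terms. Write S_k = T[:,:,k] for the frontal slices: S₀ = [[-12, -16, 0], [12, 0, 8]], S₁ = [[-33, -14, -15], [3, 10, -3]], S₂ = [[-21, -22, -3], [15, 2, 9]].
If T = a₁ ∘ b₁ ∘ c₁ + a₂ ∘ b₂ ∘ c₂ then each S_k = c₁[k]·a₁b₁ᵀ + c₂[k]·a₂b₂ᵀ. S₀ and S₁ are linearly independent, so a₁b₁ᵀ and a₂b₂ᵀ must span the same plane of matrices: they are the rank-1 matrices of the form x·S₀ + y·S₁.
The 2×2 minor of x·S₀ + y·S₁ on rows {0,1}, columns {0,1} is 192·x² + 96·xy − 288·y² = 96·(2·x + 3·y)(x − y), vanishing at (x:y) = (3:-2) and (1:1).
M₁ = 3·S₀ − 2·S₁ = [[30, -20, 30], [30, -20, 30]] = 10·[1, 1][3, -2, 3]ᵀ and M₂ = S₀ + S₁ = [[-45, -30, -15], [15, 10, 5]] = (-5)·[3, -1][3, 2, 1]ᵀ, so take a₁ = [1, 1], b₁ = [3, -2, 3], a₂ = [3, -1], b₂ = [3, 2, 1].
Each slice is an integer combination of E₁ = a₁b₁ᵀ and E₂ = a₂b₂ᵀ: S₀ = 2·E₁ − 2·E₂, S₁ = −2·E₁ − 3·E₂, S₂ = 2·E₁ − 3·E₂; reading off coefficients, c₁ = [2, -2, 2] and c₂ = [-2, -3, -3].
Hence T = [1, 1] ∘ [3, -2, 3] ∘ [2, -2, 2] + [3, -1] ∘ [3, 2, 1] ∘ [-2, -3, -3], so rank(T) ≤ 2.
These bounds meet, so rank(T) = 2.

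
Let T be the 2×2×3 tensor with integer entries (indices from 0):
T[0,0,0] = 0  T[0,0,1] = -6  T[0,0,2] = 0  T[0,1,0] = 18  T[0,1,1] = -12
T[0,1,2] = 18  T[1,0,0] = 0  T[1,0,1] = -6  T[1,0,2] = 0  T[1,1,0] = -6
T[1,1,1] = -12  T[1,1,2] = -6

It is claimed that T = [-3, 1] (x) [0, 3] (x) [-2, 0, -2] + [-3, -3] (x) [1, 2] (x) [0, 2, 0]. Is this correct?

Yes

Reconstruct entrywise from the claimed factors. For example, T[0,0,1] = -6 and Σₗ aₗ[0]bₗ[0]cₗ[1] = (-3)·(0)·(0) + (-3)·(1)·(2) = -6; checking all 12 entries, every one matches. The claim holds.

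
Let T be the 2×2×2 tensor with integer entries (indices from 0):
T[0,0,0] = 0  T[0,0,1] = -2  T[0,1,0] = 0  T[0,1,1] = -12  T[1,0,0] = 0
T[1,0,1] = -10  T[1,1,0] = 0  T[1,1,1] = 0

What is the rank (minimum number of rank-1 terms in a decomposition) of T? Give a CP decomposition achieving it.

rank(T) = 2

Lower bound: the mode-1 unfolding of T (rows indexed by i, columns by (j,k) = (0,0), (0,1), (1,0), (1,1)) is [[0, -2, 0, -12], [0, -10, 0, 0]].
There the 2×2 minor on rows i ∈ {0, 1}, columns (j,k) ∈ {(0,1), (1,1)} is det [[-2, -12], [-10, 0]] = -120 ≠ 0, so this unfolding has rank ≥ 2; CP rank is at least every unfolding rank, so rank(T) ≥ 2. (Flattening ranks never certify an upper bound on CP rank; for that we must actually write T with 2 rank-1 terms.)
Upper bound — finding two terms. Every mode-3 slice of T is a multiple of one matrix: T[:,:,k] = c[k]·M with c = (0, 1) and M = [[-2, -12], [-10, 0]] (rows indexed by i, columns by j). So it suffices to write M as a sum of two rank-1 matrices.
Splitting M by its rows (i = 0, 1), M = (1, 0)(-2, -12)ᵀ + (0, 1)(-10, 0)ᵀ.
Hence T = (1, 0) ⊗ (-2, -12) ⊗ (0, 1) + (0, 1) ⊗ (-10, 0) ⊗ (0, 1), so rank(T) ≤ 2.
These bounds meet, so rank(T) = 2.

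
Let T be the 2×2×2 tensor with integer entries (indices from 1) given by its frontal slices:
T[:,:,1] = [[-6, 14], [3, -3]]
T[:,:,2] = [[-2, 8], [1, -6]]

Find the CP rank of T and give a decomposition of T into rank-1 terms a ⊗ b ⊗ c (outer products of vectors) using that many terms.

rank(T) = 2

Lower bound: in the mode-3 unfolding of T (rows indexed by k, columns by (i,j)) the 2×2 minor on rows k ∈ {1, 2}, columns (i,j) ∈ {(1,1), (1,2)} is det [[-6, 14], [-2, 8]] = -20 ≠ 0, so that unfolding has rank ≥ 2 and hence rank(T) ≥ 2 (CP rank is at least every unfolding rank, though it can be larger).
Upper bound: with S_k = T[:,:,k], the two rank-1 terms a₁b₁ᵀ, a₂b₂ᵀ are the rank-1 members of the pencil x·S₁ + y·S₂.
det(x·S₁ + y·S₂) is −24·x² + 4·xy + 4·y² = (-4)·(2·x − y)(3·x + y), vanishing at (x:y) = (1:2) and (1:-3).
M₁ = S₁ + 2·S₂ = [[-10, 30], [5, -15]] = (-5)·(2, -1)(1, -3)ᵀ and M₂ = S₁ − 3·S₂ = [[0, -10], [0, 15]] = (-5)·(2, -3)(0, 1)ᵀ, so take a₁ = (2, -1), b₁ = (1, -3), a₂ = (2, -3), b₂ = (0, 1).
Each slice is an integer combination of E₁ = a₁b₁ᵀ and E₂ = a₂b₂ᵀ: S₁ = −3·E₁ − 2·E₂, S₂ = −E₁ + E₂; reading off coefficients, c₁ = (-3, -1) and c₂ = (-2, 1).
Hence T = (2, -1) ⊗ (1, -3) ⊗ (-3, -1) + (2, -3) ⊗ (0, 1) ⊗ (-2, 1), so rank(T) ≤ 2.
These bounds meet, so rank(T) = 2.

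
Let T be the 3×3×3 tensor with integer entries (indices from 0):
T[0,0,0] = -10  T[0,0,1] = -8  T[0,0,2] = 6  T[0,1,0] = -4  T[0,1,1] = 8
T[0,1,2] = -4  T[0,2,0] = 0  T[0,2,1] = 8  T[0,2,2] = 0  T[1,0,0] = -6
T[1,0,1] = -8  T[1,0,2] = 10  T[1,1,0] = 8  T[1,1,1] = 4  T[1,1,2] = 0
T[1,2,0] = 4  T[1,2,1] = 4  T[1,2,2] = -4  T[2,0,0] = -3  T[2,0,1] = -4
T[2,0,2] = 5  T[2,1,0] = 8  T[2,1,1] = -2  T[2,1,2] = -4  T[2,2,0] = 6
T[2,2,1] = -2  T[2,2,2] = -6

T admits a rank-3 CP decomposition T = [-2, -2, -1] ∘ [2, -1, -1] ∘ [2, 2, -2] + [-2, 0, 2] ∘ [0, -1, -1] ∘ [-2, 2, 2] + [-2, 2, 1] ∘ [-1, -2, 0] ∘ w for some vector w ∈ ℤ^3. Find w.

w = [-1, 0, -1]

Subtract the known terms from T to get the rank-1 residual R = [-2, 2, 1] ∘ [-1, -2, 0] ∘ w, so R[i,j,k] = a[i]·b[j]·w[k]. Pick indices with nonzero a[0]·b[0] = (-2)·(-1) = 2. Only the fibre through (0,0,·) is needed: R[0,0,:] = T[0,0,:] − Σₗ aₗ[0]bₗ[0]cₗ = [-10, -8, 6] − (-2)·(2)·[2, 2, -2] − (-2)·(0)·[-2, 2, 2] = [-2, 0, -2]. Then w[k] = R[0,0,k] / 2 for each k, giving w = [-2, 0, -2] / 2 = [-1, 0, -1].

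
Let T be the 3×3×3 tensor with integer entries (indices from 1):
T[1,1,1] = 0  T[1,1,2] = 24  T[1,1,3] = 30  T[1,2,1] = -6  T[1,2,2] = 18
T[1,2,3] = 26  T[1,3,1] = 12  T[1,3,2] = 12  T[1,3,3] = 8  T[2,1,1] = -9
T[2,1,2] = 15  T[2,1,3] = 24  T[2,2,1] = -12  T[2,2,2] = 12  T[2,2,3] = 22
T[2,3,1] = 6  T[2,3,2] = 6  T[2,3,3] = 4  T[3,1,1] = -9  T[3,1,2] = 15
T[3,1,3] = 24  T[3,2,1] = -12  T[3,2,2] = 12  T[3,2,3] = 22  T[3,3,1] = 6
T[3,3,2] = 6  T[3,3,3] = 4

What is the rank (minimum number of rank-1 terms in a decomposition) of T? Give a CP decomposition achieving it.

Lower bound: the mode-3 unfolding of T (rows indexed by k, columns by (i,j) = (1,1), (1,2), (1,3), (2,1), (2,2), (2,3), (3,1), (3,2), (3,3)) is [[0, -6, 12, -9, -12, 6, -9, -12, 6], [24, 18, 12, 15, 12, 6, 15, 12, 6], [30, 26, 8, 24, 22, 4, 24, 22, 4]].
There the 2×2 minor on rows k ∈ {1, 2}, columns (i,j) ∈ {(1,1), (1,2)} is det [[0, -6], [24, 18]] = 144 ≠ 0, so this unfolding has rank ≥ 2; CP rank is at least every unfolding rank, so rank(T) ≥ 2. (This is only a lower bound: in general the CP rank may exceed every unfolding rank, so we still need to exhibit 2 rank-1 terms summing to T.)
Upper bound — finding two terms. Write S_k = T[:,:,k] for the frontal slices: S₁ = [[0, -6, 12], [-9, -12, 6], [-9, -12, 6]], S₂ = [[24, 18, 12], [15, 12, 6], [15, 12, 6]], S₃ = [[30, 26, 8], [24, 22, 4], [24, 22, 4]].
If T = a₁ ⊗ b₁ ⊗ c₁ + a₂ ⊗ b₂ ⊗ c₂ then each S_k = c₁[k]·a₁b₁ᵀ + c₂[k]·a₂b₂ᵀ. S₁ and S₂ are linearly independent, so a₁b₁ᵀ and a₂b₂ᵀ must span the same plane of matrices: they are the rank-1 matrices of the form x·S₁ + y·S₂.
The 2×2 minor of x·S₁ + y·S₂ on rows {1,2}, columns {1,2} is −54·x² − 36·xy + 18·y² = (-18)·(3·x − y)(x + y), vanishing at (x:y) = (1:3) and (1:-1).
M₁ = S₁ + 3·S₂ = [[72, 48, 48], [36, 24, 24], [36, 24, 24]] = 12·[2, 1, 1][3, 2, 2]ᵀ and M₂ = S₁ − S₂ = [[-24, -24, 0], [-24, -24, 0], [-24, -24, 0]] = (-24)·[1, 1, 1][1, 1, 0]ᵀ, so take a₁ = [2, 1, 1], b₁ = [3, 2, 2], a₂ = [1, 1, 1], b₂ = [1, 1, 0].
Each slice is an integer combination of E₁ = a₁b₁ᵀ and E₂ = a₂b₂ᵀ: S₁ = 3·E₁ − 18·E₂, S₂ = 3·E₁ + 6·E₂, S₃ = 2·E₁ + 18·E₂; reading off coefficients, c₁ = [3, 3, 2] and c₂ = [-18, 6, 18].
Hence T = [2, 1, 1] ⊗ [3, 2, 2] ⊗ [3, 3, 2] + [1, 1, 1] ⊗ [1, 1, 0] ⊗ [-18, 6, 18], so rank(T) ≤ 2.
These bounds meet, so rank(T) = 2.

rank(T) = 2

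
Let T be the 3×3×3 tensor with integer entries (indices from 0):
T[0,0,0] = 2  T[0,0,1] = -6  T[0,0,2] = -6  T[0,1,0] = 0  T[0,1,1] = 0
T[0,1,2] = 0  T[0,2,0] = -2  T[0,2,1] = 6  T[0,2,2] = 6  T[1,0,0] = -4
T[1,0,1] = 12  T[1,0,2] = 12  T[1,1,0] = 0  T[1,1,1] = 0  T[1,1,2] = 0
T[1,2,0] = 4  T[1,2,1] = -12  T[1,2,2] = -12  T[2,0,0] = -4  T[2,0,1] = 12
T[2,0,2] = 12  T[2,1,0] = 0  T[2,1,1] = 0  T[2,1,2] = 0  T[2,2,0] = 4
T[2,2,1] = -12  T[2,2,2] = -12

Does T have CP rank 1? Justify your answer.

If T = a ∘ b ∘ c then every fibre of T is a multiple of the corresponding factor, so read the factors off the fibres through the nonzero entry T[0,0,0] = 2.
The mode-1 fibre T[:,0,0] = [2, -4, -4] gives a = [1, -2, -2] (primitive direction); the mode-2 fibre T[0,:,0] = [2, 0, -2] gives b = [1, 0, -1]; then c[k] = T[0,0,k] / (a[0]·b[0]) = [2, -6, -6] / 1 = [2, -6, -6].
Expanding [1, -2, -2] ∘ [1, 0, -1] ∘ [2, -6, -6] reproduces all 27 entries of T, so T = [1, -2, -2] ∘ [1, 0, -1] ∘ [2, -6, -6] and rank(T) ≤ 1.
Equivalently every frontal slice T[:,:,k] is c[k] times the rank-1 matrix [1, -2, -2] ∘ [1, 0, -1]. So T has rank 1 (it is nonzero).

Yes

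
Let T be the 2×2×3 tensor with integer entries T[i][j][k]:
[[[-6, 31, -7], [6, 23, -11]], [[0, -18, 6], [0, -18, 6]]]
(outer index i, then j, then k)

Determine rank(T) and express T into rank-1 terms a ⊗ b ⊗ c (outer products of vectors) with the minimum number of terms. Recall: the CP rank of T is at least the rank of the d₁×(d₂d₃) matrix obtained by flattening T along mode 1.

Lower bound: the mode-3 unfolding of T (rows indexed by k, columns by (i,j) = (0,0), (0,1), (1,0), (1,1)) is [[-6, 6, 0, 0], [31, 23, -18, -18], [-7, -11, 6, 6]].
There the 2×2 minor on rows k ∈ {0, 1}, columns (i,j) ∈ {(0,0), (0,1)} is det [[-6, 6], [31, 23]] = -324 ≠ 0, so this unfolding has rank ≥ 2; CP rank is at least every unfolding rank, so rank(T) ≥ 2. (Unfolding ranks only ever bound the CP rank from below — rank(T) can be strictly larger than all of them — so the matching upper bound has to come from an explicit 2-term decomposition.)
Upper bound — finding two terms. Write S_k = T[:,:,k] for the frontal slices: S₀ = [[-6, 6], [0, 0]], S₁ = [[31, 23], [-18, -18]], S₂ = [[-7, -11], [6, 6]].
If T = a₁ ⊗ b₁ ⊗ c₁ + a₂ ⊗ b₂ ⊗ c₂ then each S_k = c₁[k]·a₁b₁ᵀ + c₂[k]·a₂b₂ᵀ. S₀ and S₁ are linearly independent, so a₁b₁ᵀ and a₂b₂ᵀ must span the same plane of matrices: they are the rank-1 matrices of the form x·S₀ + y·S₁.
det(x·S₀ + y·S₁) is 216·xy − 144·y² = 72·(3·x − 2·y)(y), vanishing at (x:y) = (2:3) and (1:0).
M₁ = 2·S₀ + 3·S₁ = [[81, 81], [-54, -54]] = 27·[3, -2][1, 1]ᵀ and M₂ = S₀ = [[-6, 6], [0, 0]] = (-6)·[1, 0][1, -1]ᵀ, so take a₁ = [3, -2], b₁ = [1, 1], a₂ = [1, 0], b₂ = [1, -1].
Each slice is an integer combination of E₁ = a₁b₁ᵀ and E₂ = a₂b₂ᵀ: S₀ = −6·E₂, S₁ = 9·E₁ + 4·E₂, S₂ = −3·E₁ + 2·E₂; reading off coefficients, c₁ = [0, 9, -3] and c₂ = [-6, 4, 2].
Hence T = [3, -2] ⊗ [1, 1] ⊗ [0, 9, -3] + [1, 0] ⊗ [1, -1] ⊗ [-6, 4, 2], so rank(T) ≤ 2.
These bounds meet, so rank(T) = 2.

rank(T) = 2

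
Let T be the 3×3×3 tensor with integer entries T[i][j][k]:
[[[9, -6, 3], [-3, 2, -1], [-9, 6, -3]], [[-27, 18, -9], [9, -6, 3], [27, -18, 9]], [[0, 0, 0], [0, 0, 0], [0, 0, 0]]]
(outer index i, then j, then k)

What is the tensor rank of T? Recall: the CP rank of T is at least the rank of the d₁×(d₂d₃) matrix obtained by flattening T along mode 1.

Lower bound: T ≠ 0 (e.g. T[0,0,0] = 9), so rank(T) ≥ 1.
Upper bound: if T = a ⊗ b ⊗ c then every fibre of T is a multiple of the corresponding factor, so read the factors off the fibres through the nonzero entry T[0,0,0] = 9.
The mode-1 fibre T[:,0,0] = [9, -27, 0] gives a = (1, -3, 0) (primitive direction); the mode-2 fibre T[0,:,0] = [9, -3, -9] gives b = (3, -1, -3); then c[k] = T[0,0,k] / (a[0]·b[0]) = [9, -6, 3] / 3 = (3, -2, 1).
Expanding (1, -3, 0) ⊗ (3, -1, -3) ⊗ (3, -2, 1) reproduces all 27 entries of T, so T = (1, -3, 0) ⊗ (3, -1, -3) ⊗ (3, -2, 1) and rank(T) ≤ 1.
These bounds meet, so rank(T) = 1.
Check entry T[2,0,0] = 0: (0)·(3)·(3) = 0.

1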